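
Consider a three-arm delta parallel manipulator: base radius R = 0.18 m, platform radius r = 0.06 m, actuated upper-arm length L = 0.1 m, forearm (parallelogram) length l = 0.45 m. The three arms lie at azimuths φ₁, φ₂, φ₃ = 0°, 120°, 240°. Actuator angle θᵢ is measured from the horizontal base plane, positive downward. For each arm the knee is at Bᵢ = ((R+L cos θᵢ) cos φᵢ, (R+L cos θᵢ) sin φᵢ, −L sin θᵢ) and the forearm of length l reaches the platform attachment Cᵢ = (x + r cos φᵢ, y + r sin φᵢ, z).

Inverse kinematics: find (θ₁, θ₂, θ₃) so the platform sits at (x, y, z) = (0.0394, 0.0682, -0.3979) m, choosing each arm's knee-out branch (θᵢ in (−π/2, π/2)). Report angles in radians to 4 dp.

θ₁ = -0.0877, θ₂ = -0.0875, θ₃ = 0.5232

arm 1 (φ=0.0°): x'=0.0394, y'=0.0682
  A cos θ + B sin θ = C:  0.0806·cos θ + -0.3979·sin θ = 0.1151
  θ1 = atan2(B,A) + arccos(C/0.4060) = -0.0877
arm 2 (φ=120.0°): x'=0.0394, y'=-0.0682
  e−x'=0.0806;  (l²−L²−(e−x')²−y'²−z²)/2L = 0.1151
  γ=atan2(-0.3979,0.0806)=-1.3708;  ψ=arccos(0.2835)=1.2834;  θ2=γ+ψ≈-0.0875
arm 3 (φ=240.0°): x'=-0.0788, y'=0.0000
  e−x'=0.1988;  (l²−L²−(e−x')²−y'²−z²)/2L = -0.0267
  √(A²+B²)=0.4448;  θ3 = -1.1075+1.6308 ≈ 0.5232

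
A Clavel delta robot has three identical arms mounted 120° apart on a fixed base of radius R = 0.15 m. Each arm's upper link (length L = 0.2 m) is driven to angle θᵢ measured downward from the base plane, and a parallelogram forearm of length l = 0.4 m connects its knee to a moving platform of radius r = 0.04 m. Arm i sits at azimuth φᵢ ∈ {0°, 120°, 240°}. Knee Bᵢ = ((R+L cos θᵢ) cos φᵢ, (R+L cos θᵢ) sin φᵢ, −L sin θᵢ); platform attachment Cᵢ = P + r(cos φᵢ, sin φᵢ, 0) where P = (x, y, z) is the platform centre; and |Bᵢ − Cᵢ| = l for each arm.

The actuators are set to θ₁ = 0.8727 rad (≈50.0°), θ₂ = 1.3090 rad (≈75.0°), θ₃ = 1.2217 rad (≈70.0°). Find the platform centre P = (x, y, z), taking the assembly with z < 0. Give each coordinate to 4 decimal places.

(0.0839, -0.0179, -0.5217)

arm 1 at φ=0.0°: e+L cos θ1 = 0.2386;  S1 = (0.2386, 0.0000, -0.1532)
φ2=120.0°: virtual centre (-0.0809, 0.1401, -0.1932), radius l
S3 = (0.1784·cos240.0°, 0.1784·sin240.0°, -0.1879) = (-0.0892, -0.1545, -0.1879)
eliminate P² terms by subtracting sphere 1 from 2 and 3
plane₁₂: -0.6389x+0.2802y+-0.0799z = -0.0169
det = 0.3811;  x = 0.0234+-0.1159z,  y = -0.0069+0.0211z
quadratic in z: (1.0139)z²+(0.3560)z+(-0.0902)=0, √Δ=0.7018 → z ∈ {-0.5217, 0.1705}; z = -0.5217 (taking z<0)
x = 0.0839, y = -0.0179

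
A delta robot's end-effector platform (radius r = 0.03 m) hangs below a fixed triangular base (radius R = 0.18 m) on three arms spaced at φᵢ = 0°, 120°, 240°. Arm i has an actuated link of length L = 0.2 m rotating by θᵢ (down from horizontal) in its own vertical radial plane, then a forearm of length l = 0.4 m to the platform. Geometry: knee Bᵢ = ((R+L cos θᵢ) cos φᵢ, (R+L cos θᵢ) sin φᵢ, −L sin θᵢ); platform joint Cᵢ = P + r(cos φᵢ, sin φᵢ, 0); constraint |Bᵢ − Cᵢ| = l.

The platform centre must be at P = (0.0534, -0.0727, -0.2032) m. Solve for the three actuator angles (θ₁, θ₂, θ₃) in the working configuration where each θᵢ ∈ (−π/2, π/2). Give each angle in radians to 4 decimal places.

arm 1 (φ=0.0°): x'=0.0534, y'=-0.0727
  e−x'=0.0966;  (l²−L²−(e−x')²−y'²−z²)/2L = 0.1602
  θ1 = atan2(B,A) + arccos(C/0.2250) = -0.3488
arm 2 (φ=120.0°): x'=-0.0897, y'=-0.0099
  A=0.2397, B=-0.2032, C=(l²−L²−A²−y'²−z²)/(2L)=0.0529
  γ=atan2(-0.2032,0.2397)=-0.7033;  ψ=arccos(0.1685)=1.4015;  θ2=γ+ψ≈0.6983
φ3=240.0° → target in arm frame (0.0363, 0.0826)
  A cos θ + B sin θ = C:  0.1137·cos θ + -0.2032·sin θ = 0.1474
  γ=atan2(-0.2032,0.1137)=-1.0605;  ψ=arccos(0.6329)=0.8855;  θ3=γ+ψ≈-0.1750

θ₁ = -0.3488, θ₂ = 0.6983, θ₃ = -0.1750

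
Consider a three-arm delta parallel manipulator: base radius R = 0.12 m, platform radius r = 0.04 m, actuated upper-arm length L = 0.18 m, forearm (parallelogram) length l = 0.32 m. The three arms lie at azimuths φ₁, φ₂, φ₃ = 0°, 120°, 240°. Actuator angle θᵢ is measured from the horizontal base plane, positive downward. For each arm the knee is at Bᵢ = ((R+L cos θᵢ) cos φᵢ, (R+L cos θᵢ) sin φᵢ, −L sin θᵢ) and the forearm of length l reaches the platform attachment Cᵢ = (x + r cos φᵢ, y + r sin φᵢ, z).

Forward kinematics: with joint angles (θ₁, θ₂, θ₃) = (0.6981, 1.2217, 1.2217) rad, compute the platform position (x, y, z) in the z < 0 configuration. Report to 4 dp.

(0.0975, 0.0000, -0.4122)

arm 1 at φ=0.0°: e+L cos θ1 = 0.2179;  O1 = (0.2179, 0.0000, -0.1157)
arm 2 at φ=120.0°: e+L cos θ2 = 0.1416;  O2 = (-0.0708, 0.1226, -0.1691)
arm 3 at φ=240.0°: e+L cos θ3 = 0.1416;  O3 = (-0.0708, -0.1226, -0.1691)
subtract pairs → two planes through P
[-0.5774 0.2452 -0.1069]·P = -0.0122;  [-0.5774 -0.2452 -0.1069]·P = -0.0122
det = 0.2831;  x = 0.0212+-0.1851z,  y = 0.0000+0.0000z
quadratic in z: (1.0343)z²+(0.3042)z+(-0.0503)=0, √Δ=0.5484 → z ∈ {-0.4122, 0.1180}; z = -0.4122 (taking z<0)
x = 0.0975, y = 0.0000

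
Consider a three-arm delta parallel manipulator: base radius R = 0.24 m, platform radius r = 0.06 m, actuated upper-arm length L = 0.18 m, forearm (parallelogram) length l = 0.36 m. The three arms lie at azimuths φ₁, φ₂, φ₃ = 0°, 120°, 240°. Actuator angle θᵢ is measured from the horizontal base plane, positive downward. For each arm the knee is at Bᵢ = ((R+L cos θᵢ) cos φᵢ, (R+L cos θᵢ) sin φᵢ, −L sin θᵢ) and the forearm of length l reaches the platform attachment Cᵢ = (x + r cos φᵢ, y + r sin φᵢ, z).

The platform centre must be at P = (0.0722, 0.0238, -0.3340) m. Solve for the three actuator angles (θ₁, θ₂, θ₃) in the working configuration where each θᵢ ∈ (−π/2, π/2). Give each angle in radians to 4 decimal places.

rotate P by −φ1: (0.0722, 0.0238, -0.3340)
  A cos θ + B sin θ = C:  0.1078·cos θ + -0.3340·sin θ = -0.0737
  θ1 = atan2(B,A) + arccos(C/0.3510) = 0.5239
arm 2 (φ=120.0°): x'=-0.0155, y'=-0.0744
  A=0.1955, B=-0.3340, C=(l²−L²−A²−y'²−z²)/(2L)=-0.1614
  γ=atan2(-0.3340,0.1955)=-1.0413;  ψ=arccos(-0.4171)=2.0011;  θ2=γ+ψ≈0.9598
arm 3 (φ=240.0°): x'=-0.0567, y'=0.0506
  A=0.2367, B=-0.3340, C=(l²−L²−A²−y'²−z²)/(2L)=-0.2026
  γ=atan2(-0.3340,0.2367)=-0.9542;  ψ=arccos(-0.4950)=2.0886;  θ3=γ+ψ≈1.1344

θ₁ = 0.5239, θ₂ = 0.9598, θ₃ = 1.1344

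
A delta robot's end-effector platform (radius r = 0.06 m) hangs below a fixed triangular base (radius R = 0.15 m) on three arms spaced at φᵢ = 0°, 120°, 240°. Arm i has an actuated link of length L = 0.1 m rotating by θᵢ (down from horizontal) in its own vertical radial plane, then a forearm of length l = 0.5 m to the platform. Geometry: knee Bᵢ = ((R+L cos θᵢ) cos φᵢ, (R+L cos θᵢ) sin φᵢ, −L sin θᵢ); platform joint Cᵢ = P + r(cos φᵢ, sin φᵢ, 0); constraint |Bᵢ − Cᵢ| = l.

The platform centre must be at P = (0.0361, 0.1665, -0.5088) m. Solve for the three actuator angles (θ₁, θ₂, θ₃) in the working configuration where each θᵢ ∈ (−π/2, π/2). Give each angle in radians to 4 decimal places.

θ₁ = 0.6105, θ₂ = 0.2616, θ₃ = 1.3086

φ1=0.0° → target in arm frame (0.0361, 0.1665)
  A=0.0539, B=-0.5088, C=(l²−L²−A²−y'²−z²)/(2L)=-0.2475
  γ=atan2(-0.5088,0.0539)=-1.4653;  ψ=arccos(-0.4838)=2.0758;  θ1=γ+ψ≈0.6105
rotate P by −φ2: (0.1261, -0.1145, -0.5088)
  e−x'=-0.0361;  (l²−L²−(e−x')²−y'²−z²)/2L = -0.1665
  √(A²+B²)=0.5101;  θ2 = -1.6417+1.9033 ≈ 0.2616
rotate P by −φ3: (-0.1622, -0.0520, -0.5088)
  A cos θ + B sin θ = C:  0.2522·cos θ + -0.5088·sin θ = -0.4260
  θ3 = atan2(B,A) + arccos(C/0.5679) = 1.3086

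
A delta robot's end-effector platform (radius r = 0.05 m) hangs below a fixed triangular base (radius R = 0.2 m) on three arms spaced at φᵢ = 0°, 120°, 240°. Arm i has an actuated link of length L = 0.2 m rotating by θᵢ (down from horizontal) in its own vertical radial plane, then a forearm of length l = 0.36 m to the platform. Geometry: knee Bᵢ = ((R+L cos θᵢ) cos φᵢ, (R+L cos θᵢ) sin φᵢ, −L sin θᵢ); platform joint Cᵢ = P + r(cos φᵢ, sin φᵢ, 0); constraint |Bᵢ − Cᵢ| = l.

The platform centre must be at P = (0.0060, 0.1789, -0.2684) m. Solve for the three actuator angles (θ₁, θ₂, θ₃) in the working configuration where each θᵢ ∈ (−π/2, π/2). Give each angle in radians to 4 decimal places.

arm 1 (φ=0.0°): x'=0.0060, y'=0.1789
  A cos θ + B sin θ = C:  0.1440·cos θ + -0.2684·sin θ = -0.0879
  √(A²+B²)=0.3046;  θ1 = -1.0784+1.8637 ≈ 0.7853
φ2=120.0° → target in arm frame (0.1519, -0.0946)
  A cos θ + B sin θ = C:  -0.0019·cos θ + -0.2684·sin θ = 0.0215
  θ2 = atan2(B,A) + arccos(C/0.2684) = -0.0874
φ3=240.0° → target in arm frame (-0.1579, -0.0843)
  A cos θ + B sin θ = C:  0.3079·cos θ + -0.2684·sin θ = -0.2109
  γ=atan2(-0.2684,0.3079)=-0.7169;  ψ=arccos(-0.5163)=2.1133;  θ3=γ+ψ≈1.3964

θ₁ = 0.7853, θ₂ = -0.0874, θ₃ = 1.3964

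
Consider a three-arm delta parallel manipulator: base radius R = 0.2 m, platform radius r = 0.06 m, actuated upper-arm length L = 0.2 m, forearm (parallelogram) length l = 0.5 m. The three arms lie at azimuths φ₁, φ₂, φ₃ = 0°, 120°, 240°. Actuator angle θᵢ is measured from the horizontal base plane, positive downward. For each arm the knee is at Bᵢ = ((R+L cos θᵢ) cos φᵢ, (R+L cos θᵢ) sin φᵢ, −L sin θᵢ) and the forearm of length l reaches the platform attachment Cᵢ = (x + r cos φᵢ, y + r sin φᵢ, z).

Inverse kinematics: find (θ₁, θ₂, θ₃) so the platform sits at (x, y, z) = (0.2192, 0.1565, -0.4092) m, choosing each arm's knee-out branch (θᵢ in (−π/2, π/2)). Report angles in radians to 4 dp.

θ₁ = -0.2620, θ₂ = 0.5236, θ₃ = 1.3090

φ1=0.0° → target in arm frame (0.2192, 0.1565)
  A cos θ + B sin θ = C:  -0.0792·cos θ + -0.4092·sin θ = 0.0295
  √(A²+B²)=0.4168;  θ1 = -1.7620+1.5000 ≈ -0.2620
φ2=120.0° → target in arm frame (0.0259, -0.2681)
  e−x'=0.1141;  (l²−L²−(e−x')²−y'²−z²)/2L = -0.1058
  θ2 = atan2(B,A) + arccos(C/0.4248) = 0.5236
rotate P by −φ3: (-0.2451, 0.1116, -0.4092)
  e−x'=0.3851;  (l²−L²−(e−x')²−y'²−z²)/2L = -0.2956
  γ=atan2(-0.4092,0.3851)=-0.8157;  ψ=arccos(-0.5260)=2.1246;  θ3=γ+ψ≈1.3090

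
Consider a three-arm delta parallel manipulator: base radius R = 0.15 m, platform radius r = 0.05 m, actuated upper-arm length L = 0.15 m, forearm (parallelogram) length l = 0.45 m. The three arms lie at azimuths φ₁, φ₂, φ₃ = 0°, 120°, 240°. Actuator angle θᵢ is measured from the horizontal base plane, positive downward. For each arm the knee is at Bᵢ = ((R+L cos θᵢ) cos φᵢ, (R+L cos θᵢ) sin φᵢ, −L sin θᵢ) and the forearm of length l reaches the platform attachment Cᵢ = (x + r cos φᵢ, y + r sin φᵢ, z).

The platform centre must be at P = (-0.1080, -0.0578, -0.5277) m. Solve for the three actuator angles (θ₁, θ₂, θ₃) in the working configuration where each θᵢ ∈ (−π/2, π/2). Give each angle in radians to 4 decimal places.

arm 1 (φ=0.0°): x'=-0.1080, y'=-0.0578
  e−x'=0.2080;  (l²−L²−(e−x')²−y'²−z²)/2L = -0.4836
  θ1 = atan2(B,A) + arccos(C/0.5672) = 1.3963
rotate P by −φ2: (0.0039, 0.1224, -0.5277)
  A cos θ + B sin θ = C:  0.0961·cos θ + -0.5277·sin θ = -0.4089
  θ2 = atan2(B,A) + arccos(C/0.5364) = 1.0471
φ3=240.0° → target in arm frame (0.1041, -0.0646)
  A=-0.0041, B=-0.5277, C=(l²−L²−A²−y'²−z²)/(2L)=-0.3422
  θ3 = atan2(B,A) + arccos(C/0.5277) = 0.6979

θ₁ = 1.3963, θ₂ = 1.0471, θ₃ = 0.6979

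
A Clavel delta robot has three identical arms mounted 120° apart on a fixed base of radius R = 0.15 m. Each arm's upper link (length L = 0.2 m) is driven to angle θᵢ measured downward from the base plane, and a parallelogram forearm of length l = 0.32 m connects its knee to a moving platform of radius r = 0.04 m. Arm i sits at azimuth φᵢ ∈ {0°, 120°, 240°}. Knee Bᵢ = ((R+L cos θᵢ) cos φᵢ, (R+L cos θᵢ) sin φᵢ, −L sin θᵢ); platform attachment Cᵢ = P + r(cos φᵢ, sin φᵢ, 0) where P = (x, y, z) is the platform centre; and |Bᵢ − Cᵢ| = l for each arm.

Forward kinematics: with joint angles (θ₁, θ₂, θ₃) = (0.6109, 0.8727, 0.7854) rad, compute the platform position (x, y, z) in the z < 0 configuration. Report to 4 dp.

arm 1 at φ=0.0°: e+L cos θ1 = 0.2738;  centre 1 = (0.2738, 0.0000, -0.1147)
centre 2 = (0.2386·cos120.0°, 0.2386·sin120.0°, -0.1532) = (-0.1193, 0.2066, -0.1532)
centre 3 = (0.2514·cos240.0°, 0.2514·sin240.0°, -0.1414) = (-0.1257, -0.2177, -0.1414)
eliminate P² terms by subtracting sphere 1 from 2 and 3
linear system: -0.7862x+0.4132y = -0.0078−-0.0770z; -0.7991x+-0.4355y = -0.0049−-0.0534z
Cramer: x(z) = 0.0081-0.0827z;  y(z) = -0.0035+0.0290z
into |P−centre ₁|² = l²: 1.0077z² + 0.2732z + -0.0186 = 0;  Δ = 0.1496;  z = -0.3274 or 0.0563 → z<0 root = -0.3274
x = 0.0351, y = -0.0130

(0.0351, -0.0130, -0.3274)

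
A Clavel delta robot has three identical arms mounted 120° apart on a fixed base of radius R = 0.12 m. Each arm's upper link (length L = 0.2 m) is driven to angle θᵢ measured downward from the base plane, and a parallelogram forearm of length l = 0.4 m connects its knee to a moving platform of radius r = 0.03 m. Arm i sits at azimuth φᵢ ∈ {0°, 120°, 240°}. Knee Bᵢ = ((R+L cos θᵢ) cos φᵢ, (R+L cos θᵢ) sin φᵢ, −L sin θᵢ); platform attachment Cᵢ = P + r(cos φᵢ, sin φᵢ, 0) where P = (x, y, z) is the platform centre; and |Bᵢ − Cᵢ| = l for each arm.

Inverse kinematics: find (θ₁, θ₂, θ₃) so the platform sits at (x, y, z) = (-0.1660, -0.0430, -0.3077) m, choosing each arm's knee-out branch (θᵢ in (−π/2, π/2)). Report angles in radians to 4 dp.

θ₁ = 0.9598, θ₂ = 0.1745, θ₃ = -0.1745

φ1=0.0° → target in arm frame (-0.1660, -0.0430)
  A cos θ + B sin θ = C:  0.2560·cos θ + -0.3077·sin θ = -0.1052
  √(A²+B²)=0.4003;  θ1 = -0.8769+1.8366 ≈ 0.9598
rotate P by −φ2: (0.0458, 0.1653, -0.3077)
  A=0.0442, B=-0.3077, C=(l²−L²−A²−y'²−z²)/(2L)=-0.0099
  √(A²+B²)=0.3109;  θ2 = -1.4280+1.6025 ≈ 0.1745
rotate P by −φ3: (0.1202, -0.1223, -0.3077)
  A cos θ + B sin θ = C:  -0.0302·cos θ + -0.3077·sin θ = 0.0236
  √(A²+B²)=0.3092;  θ3 = -1.6688+1.4942 ≈ -0.1745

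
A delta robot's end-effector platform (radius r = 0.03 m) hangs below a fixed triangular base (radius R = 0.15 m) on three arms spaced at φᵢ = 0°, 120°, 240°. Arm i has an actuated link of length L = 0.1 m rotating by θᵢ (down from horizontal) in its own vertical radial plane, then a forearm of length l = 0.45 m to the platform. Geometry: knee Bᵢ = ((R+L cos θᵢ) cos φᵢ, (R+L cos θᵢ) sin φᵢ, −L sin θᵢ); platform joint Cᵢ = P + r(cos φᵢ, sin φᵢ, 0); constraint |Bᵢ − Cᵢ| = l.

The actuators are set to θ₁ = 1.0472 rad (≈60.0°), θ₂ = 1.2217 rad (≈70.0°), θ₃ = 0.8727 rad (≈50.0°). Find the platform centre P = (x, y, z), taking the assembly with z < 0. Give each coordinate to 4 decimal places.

arm 1 at φ=0.0°: e+L cos θ1 = 0.1700;  O1 = (0.1700, 0.0000, -0.0866)
O2 = (0.1542·cos120.0°, 0.1542·sin120.0°, -0.0940) = (-0.0771, 0.1335, -0.0940)
φ3=240.0°: virtual centre (-0.0921, -0.1596, -0.0766), radius l
subtract pairs → two planes through P
linear system: -0.4942x+0.2671y = -0.0038−-0.0147z; -0.5243x+-0.3192y = 0.0034−0.0200z
det = 0.2978;  x = 0.0010+0.0021z,  y = -0.0124+0.0591z
into |P−O₁|² = l²: 1.0035z² + 0.1710z + -0.1663 = 0;  Δ = 0.6967;  z = -0.5011 or 0.3307 → z<0 root = -0.5011
x = -0.0001, y = -0.0420

(-0.0001, -0.0420, -0.5011)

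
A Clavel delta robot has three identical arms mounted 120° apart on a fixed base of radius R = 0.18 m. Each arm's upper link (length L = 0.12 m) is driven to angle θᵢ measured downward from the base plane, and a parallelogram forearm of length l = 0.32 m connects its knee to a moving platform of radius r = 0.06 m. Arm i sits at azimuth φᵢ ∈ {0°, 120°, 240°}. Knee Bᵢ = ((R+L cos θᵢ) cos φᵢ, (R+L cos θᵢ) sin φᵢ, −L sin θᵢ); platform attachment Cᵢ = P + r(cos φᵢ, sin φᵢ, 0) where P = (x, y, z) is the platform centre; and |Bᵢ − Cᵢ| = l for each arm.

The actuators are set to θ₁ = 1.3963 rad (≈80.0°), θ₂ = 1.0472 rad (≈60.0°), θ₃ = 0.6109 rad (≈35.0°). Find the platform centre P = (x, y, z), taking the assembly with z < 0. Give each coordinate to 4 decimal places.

φ1=0.0°: virtual centre (0.1408, 0.0000, -0.1182), radius l
φ2=120.0°: virtual centre (-0.0900, 0.1559, -0.1039), radius l
S3 = (0.2183·cos240.0°, 0.2183·sin240.0°, -0.0688) = (-0.1091, -0.1890, -0.0688)
|S₂|²−|S₁|² = 0.0094;  |S₃|²−|S₁|² = 0.0186
linear system: -0.4617x+0.3118y = 0.0094−0.0285z; -0.5000x+-0.3781y = 0.0186−0.0987z
Cramer: x(z) = -0.0283+0.1257z;  y(z) = -0.0118+0.0948z
quadratic in z: (1.0248)z²+(0.1916)z+(-0.0597)=0, √Δ=0.5305 → z ∈ {-0.3523, 0.1653}; z = -0.3523 (taking z<0)
x = -0.0726, y = -0.0451

(-0.0726, -0.0451, -0.3523)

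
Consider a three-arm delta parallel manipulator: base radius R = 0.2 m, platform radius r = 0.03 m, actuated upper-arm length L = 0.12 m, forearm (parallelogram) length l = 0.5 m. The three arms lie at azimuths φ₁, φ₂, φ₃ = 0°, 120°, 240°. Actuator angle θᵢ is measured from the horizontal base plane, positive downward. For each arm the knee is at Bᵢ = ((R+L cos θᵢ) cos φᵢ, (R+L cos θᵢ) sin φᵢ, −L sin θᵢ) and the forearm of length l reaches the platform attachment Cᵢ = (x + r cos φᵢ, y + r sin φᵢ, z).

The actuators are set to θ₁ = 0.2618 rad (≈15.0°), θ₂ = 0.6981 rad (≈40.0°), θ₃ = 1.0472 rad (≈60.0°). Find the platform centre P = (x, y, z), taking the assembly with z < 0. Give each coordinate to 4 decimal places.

(0.0892, 0.0468, -0.4884)

arm 1 at φ=0.0°: e+L cos θ1 = 0.2859;  S1 = (0.2859, 0.0000, -0.0311)
φ2=120.0°: virtual centre (-0.1310, 0.2268, -0.0771), radius l
arm 3 at φ=240.0°: e+L cos θ3 = 0.2300;  S3 = (-0.1150, -0.1992, -0.1039)
eliminate P² terms by subtracting sphere 1 from 2 and 3
[-0.8337 0.4537 -0.0921]·P = -0.0082;  [-0.8018 -0.3984 -0.1457]·P = -0.0190
det = 0.6959;  x = 0.0171+-0.1478z,  y = 0.0134+-0.0684z
sphere 1 gives Az²+Bz+C=0 with A=1.0265, B=0.1397, C=-0.1766;  B²−4AC=0.7446;  roots -0.4884, 0.3522;  negative root z = -0.4884
x = 0.0892, y = 0.0468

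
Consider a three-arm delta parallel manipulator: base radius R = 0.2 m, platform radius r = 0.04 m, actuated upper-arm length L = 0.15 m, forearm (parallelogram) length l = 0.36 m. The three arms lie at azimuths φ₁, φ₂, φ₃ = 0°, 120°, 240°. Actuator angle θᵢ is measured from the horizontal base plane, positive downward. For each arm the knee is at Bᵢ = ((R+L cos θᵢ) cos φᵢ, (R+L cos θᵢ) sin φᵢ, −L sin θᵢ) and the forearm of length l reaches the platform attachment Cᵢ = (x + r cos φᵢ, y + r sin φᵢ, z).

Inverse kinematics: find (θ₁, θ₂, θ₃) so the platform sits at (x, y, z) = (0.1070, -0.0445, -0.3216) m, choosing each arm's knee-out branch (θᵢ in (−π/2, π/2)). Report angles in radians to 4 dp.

arm 1 (φ=0.0°): x'=0.1070, y'=-0.0445
  A=0.0530, B=-0.3216, C=(l²−L²−A²−y'²−z²)/(2L)=-0.0037
  γ=atan2(-0.3216,0.0530)=-1.4075;  ψ=arccos(-0.0114)=1.5822;  θ1=γ+ψ≈0.1747
rotate P by −φ2: (-0.0920, -0.0704, -0.3216)
  A cos θ + B sin θ = C:  0.2520·cos θ + -0.3216·sin θ = -0.2160
  γ=atan2(-0.3216,0.2520)=-0.9061;  ψ=arccos(-0.5287)=2.1279;  θ2=γ+ψ≈1.2218
arm 3 (φ=240.0°): x'=-0.0150, y'=0.1149
  e−x'=0.1750;  (l²−L²−(e−x')²−y'²−z²)/2L = -0.1338
  θ3 = atan2(B,A) + arccos(C/0.3661) = 0.8724

θ₁ = 0.1747, θ₂ = 1.2218, θ₃ = 0.8724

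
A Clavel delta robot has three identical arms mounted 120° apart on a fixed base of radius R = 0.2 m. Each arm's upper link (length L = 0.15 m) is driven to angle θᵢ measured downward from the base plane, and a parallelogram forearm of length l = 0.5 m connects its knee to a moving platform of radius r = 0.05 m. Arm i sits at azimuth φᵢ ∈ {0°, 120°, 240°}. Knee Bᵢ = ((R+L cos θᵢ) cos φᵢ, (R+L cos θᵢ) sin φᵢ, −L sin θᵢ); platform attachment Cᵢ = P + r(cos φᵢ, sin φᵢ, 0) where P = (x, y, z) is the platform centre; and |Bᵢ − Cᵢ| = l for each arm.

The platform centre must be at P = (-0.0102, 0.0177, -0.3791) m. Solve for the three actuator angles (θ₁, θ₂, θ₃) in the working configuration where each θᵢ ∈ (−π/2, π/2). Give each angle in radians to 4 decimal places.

rotate P by −φ1: (-0.0102, 0.0177, -0.3791)
  A=0.1602, B=-0.3791, C=(l²−L²−A²−y'²−z²)/(2L)=0.1927
  √(A²+B²)=0.4116;  θ1 = -1.1710+1.0836 ≈ -0.0874
arm 2 (φ=120.0°): x'=0.0204, y'=0.0000
  A=0.1296, B=-0.3791, C=(l²−L²−A²−y'²−z²)/(2L)=0.2233
  γ=atan2(-0.3791,0.1296)=-1.2415;  ψ=arccos(0.5574)=0.9795;  θ2=γ+ψ≈-0.2619
arm 3 (φ=240.0°): x'=-0.0102, y'=-0.0177
  A=0.1602, B=-0.3791, C=(l²−L²−A²−y'²−z²)/(2L)=0.1927
  √(A²+B²)=0.4116;  θ3 = -1.1709+1.0837 ≈ -0.0873

θ₁ = -0.0874, θ₂ = -0.2619, θ₃ = -0.0873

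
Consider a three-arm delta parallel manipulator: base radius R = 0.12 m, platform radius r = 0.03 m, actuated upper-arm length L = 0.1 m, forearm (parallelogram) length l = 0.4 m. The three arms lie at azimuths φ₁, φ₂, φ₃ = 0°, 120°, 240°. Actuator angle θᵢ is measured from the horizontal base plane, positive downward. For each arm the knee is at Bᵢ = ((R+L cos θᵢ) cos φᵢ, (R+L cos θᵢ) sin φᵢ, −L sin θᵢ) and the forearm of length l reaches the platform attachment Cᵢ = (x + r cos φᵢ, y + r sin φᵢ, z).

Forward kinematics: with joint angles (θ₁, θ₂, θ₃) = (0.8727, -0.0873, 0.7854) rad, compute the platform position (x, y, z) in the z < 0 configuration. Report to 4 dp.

(-0.0752, 0.1062, -0.3866)

φ1=0.0°: virtual centre (0.1543, 0.0000, -0.0766), radius l
arm 2 at φ=120.0°: (R−r)+L cos θ2 = 0.1896;  O2 = (-0.0948, 0.1642, 0.0087)
O3 = (0.1607·cos240.0°, 0.1607·sin240.0°, -0.0707) = (-0.0804, -0.1392, -0.0707)
subtract pairs → two planes through P
plane₁₂: -0.4982x+0.3284y+0.1707z = 0.0064
Cramer: x(z) = -0.0073+0.1755z;  y(z) = 0.0082-0.2534z
quadratic in z: (1.0950)z²+(0.0923)z+(-0.1279)=0, √Δ=0.7543 → z ∈ {-0.3866, 0.3023}; z = -0.3866 (taking z<0)
x = -0.0752, y = 0.1062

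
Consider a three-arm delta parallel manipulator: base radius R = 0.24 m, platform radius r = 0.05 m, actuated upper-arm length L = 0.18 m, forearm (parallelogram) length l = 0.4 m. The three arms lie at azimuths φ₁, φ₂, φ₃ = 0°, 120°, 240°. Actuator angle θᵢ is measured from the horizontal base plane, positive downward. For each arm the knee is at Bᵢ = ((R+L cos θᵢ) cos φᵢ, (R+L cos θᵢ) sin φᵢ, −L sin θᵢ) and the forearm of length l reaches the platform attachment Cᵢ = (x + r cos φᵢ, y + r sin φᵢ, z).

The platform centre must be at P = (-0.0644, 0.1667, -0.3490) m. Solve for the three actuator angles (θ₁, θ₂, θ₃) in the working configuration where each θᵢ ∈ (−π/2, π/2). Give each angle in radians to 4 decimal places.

θ₁ = 1.2215, θ₂ = -0.0002, θ₃ = 1.3964

φ1=0.0° → target in arm frame (-0.0644, 0.1667)
  e−x'=0.2544;  (l²−L²−(e−x')²−y'²−z²)/2L = -0.2409
  γ=atan2(-0.3490,0.2544)=-0.9409;  ψ=arccos(-0.5577)=2.1624;  θ1=γ+ψ≈1.2215
φ2=120.0° → target in arm frame (0.1766, -0.0276)
  A cos θ + B sin θ = C:  0.0134·cos θ + -0.3490·sin θ = 0.0135
  √(A²+B²)=0.3493;  θ2 = -1.5323+1.5321 ≈ -0.0002
rotate P by −φ3: (-0.1122, -0.1391, -0.3490)
  e−x'=0.3022;  (l²−L²−(e−x')²−y'²−z²)/2L = -0.2913
  θ3 = atan2(B,A) + arccos(C/0.4616) = 1.3964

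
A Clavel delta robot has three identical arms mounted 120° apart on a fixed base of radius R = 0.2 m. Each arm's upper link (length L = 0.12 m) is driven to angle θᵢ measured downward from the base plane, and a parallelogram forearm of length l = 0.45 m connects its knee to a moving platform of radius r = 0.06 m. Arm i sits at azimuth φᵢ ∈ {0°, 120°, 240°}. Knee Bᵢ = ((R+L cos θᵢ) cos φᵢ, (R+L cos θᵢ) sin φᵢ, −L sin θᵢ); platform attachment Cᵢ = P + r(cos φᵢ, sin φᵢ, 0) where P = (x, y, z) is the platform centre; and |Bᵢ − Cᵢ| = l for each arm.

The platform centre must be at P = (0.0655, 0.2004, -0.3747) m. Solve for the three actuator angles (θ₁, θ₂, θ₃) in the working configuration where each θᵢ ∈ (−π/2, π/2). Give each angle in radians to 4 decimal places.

arm 1 (φ=0.0°): x'=0.0655, y'=0.2004
  e−x'=0.0745;  (l²−L²−(e−x')²−y'²−z²)/2L = 0.0083
  θ1 = atan2(B,A) + arccos(C/0.3820) = 0.1746
arm 2 (φ=120.0°): x'=0.1408, y'=-0.1569
  A cos θ + B sin θ = C:  -0.0008·cos θ + -0.3747·sin θ = 0.0961
  θ2 = atan2(B,A) + arccos(C/0.3747) = -0.2616
arm 3 (φ=240.0°): x'=-0.2063, y'=-0.0435
  A=0.3463, B=-0.3747, C=(l²−L²−A²−y'²−z²)/(2L)=-0.3088
  √(A²+B²)=0.5102;  θ3 = -0.8248+2.2209 ≈ 1.3961

θ₁ = 0.1746, θ₂ = -0.2616, θ₃ = 1.3961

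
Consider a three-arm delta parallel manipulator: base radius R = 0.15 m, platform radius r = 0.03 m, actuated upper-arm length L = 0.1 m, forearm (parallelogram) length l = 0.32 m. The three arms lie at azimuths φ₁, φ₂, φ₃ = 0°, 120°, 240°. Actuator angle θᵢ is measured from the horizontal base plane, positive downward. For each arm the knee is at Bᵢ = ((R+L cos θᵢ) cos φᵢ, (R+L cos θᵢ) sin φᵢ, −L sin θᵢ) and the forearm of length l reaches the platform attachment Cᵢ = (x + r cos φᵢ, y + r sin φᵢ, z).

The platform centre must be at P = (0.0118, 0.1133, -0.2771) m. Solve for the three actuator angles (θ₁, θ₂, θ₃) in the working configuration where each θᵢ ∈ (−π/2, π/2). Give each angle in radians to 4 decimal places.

arm 1 (φ=0.0°): x'=0.0118, y'=0.1133
  A=0.1082, B=-0.2771, C=(l²−L²−A²−y'²−z²)/(2L)=-0.0446
  γ=atan2(-0.2771,0.1082)=-1.1985;  ψ=arccos(-0.1501)=1.7214;  θ1=γ+ψ≈0.5229
φ2=120.0° → target in arm frame (0.0922, -0.0669)
  A cos θ + B sin θ = C:  0.0278·cos θ + -0.2771·sin θ = 0.0519
  √(A²+B²)=0.2785;  θ2 = -1.4709+1.3835 ≈ -0.0874
φ3=240.0° → target in arm frame (-0.1040, -0.0464)
  A cos θ + B sin θ = C:  0.2240·cos θ + -0.2771·sin θ = -0.1836
  γ=atan2(-0.2771,0.2240)=-0.8909;  ψ=arccos(-0.5153)=2.1122;  θ3=γ+ψ≈1.2213

θ₁ = 0.5229, θ₂ = -0.0874, θ₃ = 1.2213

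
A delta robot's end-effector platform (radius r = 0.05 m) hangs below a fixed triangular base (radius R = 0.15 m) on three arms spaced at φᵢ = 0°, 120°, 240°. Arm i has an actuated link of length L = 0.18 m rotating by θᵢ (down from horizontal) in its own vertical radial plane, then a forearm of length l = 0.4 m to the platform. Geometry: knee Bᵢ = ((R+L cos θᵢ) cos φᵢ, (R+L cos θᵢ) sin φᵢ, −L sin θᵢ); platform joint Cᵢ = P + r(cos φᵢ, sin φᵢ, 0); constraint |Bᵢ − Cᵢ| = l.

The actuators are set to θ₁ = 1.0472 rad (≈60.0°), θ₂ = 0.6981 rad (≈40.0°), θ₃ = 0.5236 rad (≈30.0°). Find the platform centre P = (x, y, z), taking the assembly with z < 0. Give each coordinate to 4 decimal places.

(-0.0916, -0.0286, -0.4385)

arm 1 at φ=0.0°: (R−r)+L cos θ1 = 0.1900;  O1 = (0.1900, 0.0000, -0.1559)
φ2=120.0°: virtual centre (-0.1189, 0.2060, -0.1157), radius l
φ3=240.0°: virtual centre (-0.1279, -0.2216, -0.0900), radius l
eliminate P² terms by subtracting sphere 1 from 2 and 3
linear system: -0.6179x+0.4120y = 0.0096−0.0804z; -0.6359x+-0.4432y = 0.0132−0.1318z
Cramer: x(z) = -0.0181+0.1678z;  y(z) = -0.0038+0.0566z
sphere 1 gives Az²+Bz+C=0 with A=1.0314, B=0.2415, C=-0.0924;  B²−4AC=0.4395;  roots -0.4385, 0.2043;  negative root z = -0.4385
x = -0.0916, y = -0.0286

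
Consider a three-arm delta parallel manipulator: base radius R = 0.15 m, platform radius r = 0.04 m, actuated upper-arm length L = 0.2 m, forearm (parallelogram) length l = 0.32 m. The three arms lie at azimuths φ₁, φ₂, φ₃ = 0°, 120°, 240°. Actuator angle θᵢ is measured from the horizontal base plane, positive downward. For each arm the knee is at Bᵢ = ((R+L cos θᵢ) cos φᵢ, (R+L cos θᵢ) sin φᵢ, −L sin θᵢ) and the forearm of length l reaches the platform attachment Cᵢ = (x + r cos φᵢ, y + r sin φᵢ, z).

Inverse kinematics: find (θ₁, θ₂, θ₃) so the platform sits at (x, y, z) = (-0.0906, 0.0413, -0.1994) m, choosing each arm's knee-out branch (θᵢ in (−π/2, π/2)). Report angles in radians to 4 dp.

θ₁ = 0.9599, θ₂ = -0.0870, θ₃ = 0.4362

φ1=0.0° → target in arm frame (-0.0906, 0.0413)
  e−x'=0.2006;  (l²−L²−(e−x')²−y'²−z²)/2L = -0.0483
  γ=atan2(-0.1994,0.2006)=-0.7824;  ψ=arccos(-0.1706)=1.7423;  θ1=γ+ψ≈0.9599
arm 2 (φ=120.0°): x'=0.0811, y'=0.0578
  A=0.0289, B=-0.1994, C=(l²−L²−A²−y'²−z²)/(2L)=0.0462
  γ=atan2(-0.1994,0.0289)=-1.4267;  ψ=arccos(0.2290)=1.3397;  θ2=γ+ψ≈-0.0870
rotate P by −φ3: (0.0095, -0.0991, -0.1994)
  A cos θ + B sin θ = C:  0.1005·cos θ + -0.1994·sin θ = 0.0068
  γ=atan2(-0.1994,0.1005)=-1.1041;  ψ=arccos(0.0305)=1.5403;  θ3=γ+ψ≈0.4362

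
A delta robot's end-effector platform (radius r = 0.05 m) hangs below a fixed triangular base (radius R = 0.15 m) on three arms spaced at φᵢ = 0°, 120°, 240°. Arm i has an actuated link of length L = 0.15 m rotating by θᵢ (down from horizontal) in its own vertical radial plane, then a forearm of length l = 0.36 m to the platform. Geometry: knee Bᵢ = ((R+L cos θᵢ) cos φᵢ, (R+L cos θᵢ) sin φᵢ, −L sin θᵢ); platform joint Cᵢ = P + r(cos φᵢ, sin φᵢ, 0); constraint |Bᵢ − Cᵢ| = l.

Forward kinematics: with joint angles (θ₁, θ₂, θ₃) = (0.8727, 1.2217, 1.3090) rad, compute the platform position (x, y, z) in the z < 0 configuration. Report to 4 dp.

(0.0663, 0.0137, -0.4503)

S1 = (0.1964·cos0.0°, 0.1964·sin0.0°, -0.1149) = (0.1964, 0.0000, -0.1149)
S2 = (0.1513·cos120.0°, 0.1513·sin120.0°, -0.1410) = (-0.0757, 0.1310, -0.1410)
S3 = (0.1388·cos240.0°, 0.1388·sin240.0°, -0.1449) = (-0.0694, -0.1202, -0.1449)
eliminate P² terms by subtracting sphere 1 from 2 and 3
linear system: -0.5441x+0.2621y = -0.0090−-0.0521z; -0.5317x+-0.2404y = -0.0115−-0.0600z
Cramer: x(z) = 0.0192-0.1045z;  y(z) = 0.0054-0.0183z
sphere 1 gives Az²+Bz+C=0 with A=1.0113, B=0.2667, C=-0.0850;  B²−4AC=0.4148;  roots -0.4503, 0.1866;  negative root z = -0.4503
x = 0.0663, y = 0.0137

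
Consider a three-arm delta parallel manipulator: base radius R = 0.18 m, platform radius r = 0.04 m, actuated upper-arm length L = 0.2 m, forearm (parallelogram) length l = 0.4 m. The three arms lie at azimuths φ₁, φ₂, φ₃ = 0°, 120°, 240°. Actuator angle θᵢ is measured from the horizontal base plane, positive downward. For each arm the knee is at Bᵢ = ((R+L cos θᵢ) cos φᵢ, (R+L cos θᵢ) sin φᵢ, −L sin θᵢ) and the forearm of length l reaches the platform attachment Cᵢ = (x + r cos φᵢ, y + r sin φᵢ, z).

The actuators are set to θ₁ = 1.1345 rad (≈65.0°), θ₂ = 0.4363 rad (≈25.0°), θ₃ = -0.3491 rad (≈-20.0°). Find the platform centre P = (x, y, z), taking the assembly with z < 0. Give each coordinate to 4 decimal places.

(-0.1577, -0.0748, -0.2725)

φ1=0.0°: virtual centre (0.2245, 0.0000, -0.1813), radius l
arm 2 at φ=120.0°: e+L cos θ2 = 0.3213;  O2 = (-0.1606, 0.2782, -0.0845)
arm 3 at φ=240.0°: e+L cos θ3 = 0.3279;  O3 = (-0.1640, -0.2840, 0.0684)
eliminate P² terms by subtracting sphere 1 from 2 and 3
plane₁₂: -0.7703x+0.5564y+0.1935z = 0.0271
det = 0.8699;  x = -0.0362+0.4458z,  y = -0.0014+0.2694z
into |P−O₁|² = l²: 1.2713z² + 0.1293z + -0.0592 = 0;  Δ = 0.3176;  z = -0.2725 or 0.1708 → z<0 root = -0.2725
x = -0.1577, y = -0.0748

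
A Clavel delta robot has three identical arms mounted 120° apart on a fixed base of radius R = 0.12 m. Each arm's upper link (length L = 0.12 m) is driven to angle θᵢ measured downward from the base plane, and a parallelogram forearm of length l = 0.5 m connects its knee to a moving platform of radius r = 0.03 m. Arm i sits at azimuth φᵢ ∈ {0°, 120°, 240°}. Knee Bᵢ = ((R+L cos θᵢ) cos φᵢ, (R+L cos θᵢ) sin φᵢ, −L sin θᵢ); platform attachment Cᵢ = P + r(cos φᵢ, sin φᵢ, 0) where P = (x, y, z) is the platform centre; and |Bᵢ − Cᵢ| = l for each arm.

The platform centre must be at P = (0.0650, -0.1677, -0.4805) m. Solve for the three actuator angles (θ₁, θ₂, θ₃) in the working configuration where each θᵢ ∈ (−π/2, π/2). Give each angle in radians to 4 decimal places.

arm 1 (φ=0.0°): x'=0.0650, y'=-0.1677
  A cos θ + B sin θ = C:  0.0250·cos θ + -0.4805·sin θ = -0.1001
  θ1 = atan2(B,A) + arccos(C/0.4811) = 0.2616
rotate P by −φ2: (-0.1777, 0.0276, -0.4805)
  A=0.2677, B=-0.4805, C=(l²−L²−A²−y'²−z²)/(2L)=-0.2822
  √(A²+B²)=0.5501;  θ2 = -1.0624+2.1095 ≈ 1.0470
arm 3 (φ=240.0°): x'=0.1127, y'=0.1401
  e−x'=-0.0227;  (l²−L²−(e−x')²−y'²−z²)/2L = -0.0643
  θ3 = atan2(B,A) + arccos(C/0.4810) = 0.0868

θ₁ = 0.2616, θ₂ = 1.0470, θ₃ = 0.0868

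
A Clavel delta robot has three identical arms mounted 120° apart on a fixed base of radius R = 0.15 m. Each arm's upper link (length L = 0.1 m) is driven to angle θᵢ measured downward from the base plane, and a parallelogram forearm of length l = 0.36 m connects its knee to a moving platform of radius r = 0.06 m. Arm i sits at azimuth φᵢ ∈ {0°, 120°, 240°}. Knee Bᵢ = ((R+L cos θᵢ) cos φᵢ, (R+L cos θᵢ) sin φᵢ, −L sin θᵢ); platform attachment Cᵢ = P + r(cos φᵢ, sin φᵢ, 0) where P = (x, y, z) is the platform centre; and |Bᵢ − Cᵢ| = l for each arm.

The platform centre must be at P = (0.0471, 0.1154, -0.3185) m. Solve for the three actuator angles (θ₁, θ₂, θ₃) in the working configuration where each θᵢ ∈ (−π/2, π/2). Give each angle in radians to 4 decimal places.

rotate P by −φ1: (0.0471, 0.1154, -0.3185)
  A cos θ + B sin θ = C:  0.0429·cos θ + -0.3185·sin θ = 0.0150
  θ1 = atan2(B,A) + arccos(C/0.3214) = 0.0872
φ2=120.0° → target in arm frame (0.0764, -0.0985)
  A cos θ + B sin θ = C:  0.0136·cos θ + -0.3185·sin θ = 0.0414
  θ2 = atan2(B,A) + arccos(C/0.3188) = -0.0874
rotate P by −φ3: (-0.1235, -0.0169, -0.3185)
  A cos θ + B sin θ = C:  0.2135·cos θ + -0.3185·sin θ = -0.1385
  θ3 = atan2(B,A) + arccos(C/0.3834) = 0.9602

θ₁ = 0.0872, θ₂ = -0.0874, θ₃ = 0.9602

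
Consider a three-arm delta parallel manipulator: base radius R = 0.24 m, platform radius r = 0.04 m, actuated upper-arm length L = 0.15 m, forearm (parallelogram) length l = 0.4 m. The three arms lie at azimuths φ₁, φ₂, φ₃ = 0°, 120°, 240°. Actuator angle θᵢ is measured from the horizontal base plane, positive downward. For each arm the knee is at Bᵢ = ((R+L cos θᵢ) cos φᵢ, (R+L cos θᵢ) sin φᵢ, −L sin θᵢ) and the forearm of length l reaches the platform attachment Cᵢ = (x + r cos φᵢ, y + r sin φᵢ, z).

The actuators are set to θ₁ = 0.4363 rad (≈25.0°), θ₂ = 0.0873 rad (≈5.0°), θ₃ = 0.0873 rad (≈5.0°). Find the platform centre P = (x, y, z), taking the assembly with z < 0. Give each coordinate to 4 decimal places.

(-0.0279, 0.0000, -0.2296)

S1 = (0.3359·cos0.0°, 0.3359·sin0.0°, -0.0634) = (0.3359, 0.0000, -0.0634)
arm 2 at φ=120.0°: ρ2 = 0.3494;  S2 = (-0.1747, 0.3026, -0.0131)
φ3=240.0°: virtual centre (-0.1747, -0.3026, -0.0131), radius l
|S₂|²−|S₁|² = 0.0054;  |S₃|²−|S₁|² = 0.0054
plane₁₂: -1.0213x+0.6052y+0.1006z = 0.0054
Cramer: x(z) = -0.0053+0.0985z;  y(z) = 0.0000-0.0000z
sphere 1 gives Az²+Bz+C=0 with A=1.0097, B=0.0595, C=-0.0395;  B²−4AC=0.1633;  roots -0.2296, 0.1706;  negative root z = -0.2296
x = -0.0279, y = 0.0000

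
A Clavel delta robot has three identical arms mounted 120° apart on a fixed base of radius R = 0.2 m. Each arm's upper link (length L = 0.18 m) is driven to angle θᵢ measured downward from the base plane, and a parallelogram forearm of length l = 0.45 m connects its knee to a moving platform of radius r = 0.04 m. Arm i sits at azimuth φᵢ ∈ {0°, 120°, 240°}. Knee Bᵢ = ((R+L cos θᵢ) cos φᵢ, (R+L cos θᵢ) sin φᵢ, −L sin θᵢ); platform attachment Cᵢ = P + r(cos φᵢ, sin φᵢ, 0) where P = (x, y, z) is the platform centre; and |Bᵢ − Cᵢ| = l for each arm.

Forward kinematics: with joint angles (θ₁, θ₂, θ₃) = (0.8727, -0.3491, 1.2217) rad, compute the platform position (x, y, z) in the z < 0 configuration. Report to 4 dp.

φ1=0.0°: virtual centre (0.2757, 0.0000, -0.1379), radius l
O2 = (0.3291·cos120.0°, 0.3291·sin120.0°, 0.0616) = (-0.1646, 0.2850, 0.0616)
arm 3 at φ=240.0°: (R−r)+L cos θ3 = 0.2216;  O3 = (-0.1108, -0.1919, -0.1691)
subtract pairs → two planes through P
linear system: -0.8805x+0.5701y = 0.0171−0.3989z; -0.7730x+-0.3838y = -0.0173−-0.0625z
Cramer: x(z) = 0.0043+0.1509z;  y(z) = 0.0366-0.4667z
quadratic in z: (1.2406)z²+(0.1597)z+(-0.1085)=0, √Δ=0.7508 → z ∈ {-0.3670, 0.2382}; z = -0.3670 (taking z<0)
x = -0.0511, y = 0.2079

(-0.0511, 0.2079, -0.3670)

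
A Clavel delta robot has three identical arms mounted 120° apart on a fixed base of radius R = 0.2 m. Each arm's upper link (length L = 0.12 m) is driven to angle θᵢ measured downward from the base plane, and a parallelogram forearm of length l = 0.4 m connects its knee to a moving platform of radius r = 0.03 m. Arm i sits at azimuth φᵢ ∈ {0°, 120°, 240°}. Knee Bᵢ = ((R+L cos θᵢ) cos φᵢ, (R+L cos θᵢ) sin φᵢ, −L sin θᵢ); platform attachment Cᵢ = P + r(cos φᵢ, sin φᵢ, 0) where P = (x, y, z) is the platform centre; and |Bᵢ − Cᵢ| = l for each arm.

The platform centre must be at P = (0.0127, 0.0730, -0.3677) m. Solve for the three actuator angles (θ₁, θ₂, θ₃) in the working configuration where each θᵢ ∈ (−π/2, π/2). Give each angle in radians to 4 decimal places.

θ₁ = 0.6107, θ₂ = 0.3489, θ₃ = 1.0469

φ1=0.0° → target in arm frame (0.0127, 0.0730)
  A cos θ + B sin θ = C:  0.1573·cos θ + -0.3677·sin θ = -0.0820
  γ=atan2(-0.3677,0.1573)=-1.1666;  ψ=arccos(-0.2050)=1.7772;  θ1=γ+ψ≈0.6107
rotate P by −φ2: (0.0569, -0.0475, -0.3677)
  A=0.1131, B=-0.3677, C=(l²−L²−A²−y'²−z²)/(2L)=-0.0194
  θ2 = atan2(B,A) + arccos(C/0.3847) = 0.3489
φ3=240.0° → target in arm frame (-0.0696, -0.0255)
  A=0.2396, B=-0.3677, C=(l²−L²−A²−y'²−z²)/(2L)=-0.1985
  γ=atan2(-0.3677,0.2396)=-0.9933;  ψ=arccos(-0.4524)=2.0402;  θ3=γ+ψ≈1.0469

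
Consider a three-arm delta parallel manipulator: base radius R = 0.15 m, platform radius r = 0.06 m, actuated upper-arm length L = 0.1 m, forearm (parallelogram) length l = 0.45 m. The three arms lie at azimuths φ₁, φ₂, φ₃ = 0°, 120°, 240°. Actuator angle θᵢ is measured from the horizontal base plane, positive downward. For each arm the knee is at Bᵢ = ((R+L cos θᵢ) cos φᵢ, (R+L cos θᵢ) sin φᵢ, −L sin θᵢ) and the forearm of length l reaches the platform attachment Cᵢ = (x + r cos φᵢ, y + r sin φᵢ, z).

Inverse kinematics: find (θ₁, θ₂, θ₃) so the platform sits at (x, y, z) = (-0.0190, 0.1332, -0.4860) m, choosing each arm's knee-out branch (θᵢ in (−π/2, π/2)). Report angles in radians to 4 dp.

θ₁ = 1.0478, θ₂ = 0.4367, θ₃ = 1.3968

arm 1 (φ=0.0°): x'=-0.0190, y'=0.1332
  A cos θ + B sin θ = C:  0.1090·cos θ + -0.4860·sin θ = -0.3666
  √(A²+B²)=0.4981;  θ1 = -1.3502+2.3980 ≈ 1.0478
rotate P by −φ2: (0.1249, -0.0501, -0.4860)
  A cos θ + B sin θ = C:  -0.0349·cos θ + -0.4860·sin θ = -0.2371
  θ2 = atan2(B,A) + arccos(C/0.4872) = 0.4367
arm 3 (φ=240.0°): x'=-0.1059, y'=-0.0831
  A=0.1959, B=-0.4860, C=(l²−L²−A²−y'²−z²)/(2L)=-0.4448
  √(A²+B²)=0.5240;  θ3 = -1.1877+2.5845 ≈ 1.3968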